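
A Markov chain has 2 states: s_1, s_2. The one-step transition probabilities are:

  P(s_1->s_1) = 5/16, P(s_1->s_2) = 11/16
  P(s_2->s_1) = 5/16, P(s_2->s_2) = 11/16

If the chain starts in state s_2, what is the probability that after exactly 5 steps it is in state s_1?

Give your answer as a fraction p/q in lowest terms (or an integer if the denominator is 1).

Answer: 5/16

Derivation:
Computing P^5 by repeated multiplication:
P^1 =
  s_1: [5/16, 11/16]
  s_2: [5/16, 11/16]
P^2 =
  s_1: [5/16, 11/16]
  s_2: [5/16, 11/16]
P^3 =
  s_1: [5/16, 11/16]
  s_2: [5/16, 11/16]
P^4 =
  s_1: [5/16, 11/16]
  s_2: [5/16, 11/16]
P^5 =
  s_1: [5/16, 11/16]
  s_2: [5/16, 11/16]

(P^5)[s_2 -> s_1] = 5/16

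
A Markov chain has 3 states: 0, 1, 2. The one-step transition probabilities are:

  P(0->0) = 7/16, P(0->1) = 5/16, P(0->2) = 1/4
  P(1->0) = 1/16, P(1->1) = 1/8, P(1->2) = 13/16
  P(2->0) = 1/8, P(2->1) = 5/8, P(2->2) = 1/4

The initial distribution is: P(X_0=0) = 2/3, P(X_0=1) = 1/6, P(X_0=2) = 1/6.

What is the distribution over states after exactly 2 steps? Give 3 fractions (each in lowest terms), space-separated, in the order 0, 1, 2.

Answer: 105/512 183/512 7/16

Derivation:
Propagating the distribution step by step (d_{t+1} = d_t * P):
d_0 = (0=2/3, 1=1/6, 2=1/6)
  d_1[0] = 2/3*7/16 + 1/6*1/16 + 1/6*1/8 = 31/96
  d_1[1] = 2/3*5/16 + 1/6*1/8 + 1/6*5/8 = 1/3
  d_1[2] = 2/3*1/4 + 1/6*13/16 + 1/6*1/4 = 11/32
d_1 = (0=31/96, 1=1/3, 2=11/32)
  d_2[0] = 31/96*7/16 + 1/3*1/16 + 11/32*1/8 = 105/512
  d_2[1] = 31/96*5/16 + 1/3*1/8 + 11/32*5/8 = 183/512
  d_2[2] = 31/96*1/4 + 1/3*13/16 + 11/32*1/4 = 7/16
d_2 = (0=105/512, 1=183/512, 2=7/16)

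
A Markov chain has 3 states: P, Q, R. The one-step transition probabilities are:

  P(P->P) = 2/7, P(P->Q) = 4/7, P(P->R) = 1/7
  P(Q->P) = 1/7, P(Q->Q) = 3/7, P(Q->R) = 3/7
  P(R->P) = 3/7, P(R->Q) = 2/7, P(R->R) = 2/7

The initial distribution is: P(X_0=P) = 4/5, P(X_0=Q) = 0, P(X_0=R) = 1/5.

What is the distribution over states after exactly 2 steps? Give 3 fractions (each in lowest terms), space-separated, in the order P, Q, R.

Propagating the distribution step by step (d_{t+1} = d_t * P):
d_0 = (P=4/5, Q=0, R=1/5)
  d_1[P] = 4/5*2/7 + 0*1/7 + 1/5*3/7 = 11/35
  d_1[Q] = 4/5*4/7 + 0*3/7 + 1/5*2/7 = 18/35
  d_1[R] = 4/5*1/7 + 0*3/7 + 1/5*2/7 = 6/35
d_1 = (P=11/35, Q=18/35, R=6/35)
  d_2[P] = 11/35*2/7 + 18/35*1/7 + 6/35*3/7 = 58/245
  d_2[Q] = 11/35*4/7 + 18/35*3/7 + 6/35*2/7 = 22/49
  d_2[R] = 11/35*1/7 + 18/35*3/7 + 6/35*2/7 = 11/35
d_2 = (P=58/245, Q=22/49, R=11/35)

Answer: 58/245 22/49 11/35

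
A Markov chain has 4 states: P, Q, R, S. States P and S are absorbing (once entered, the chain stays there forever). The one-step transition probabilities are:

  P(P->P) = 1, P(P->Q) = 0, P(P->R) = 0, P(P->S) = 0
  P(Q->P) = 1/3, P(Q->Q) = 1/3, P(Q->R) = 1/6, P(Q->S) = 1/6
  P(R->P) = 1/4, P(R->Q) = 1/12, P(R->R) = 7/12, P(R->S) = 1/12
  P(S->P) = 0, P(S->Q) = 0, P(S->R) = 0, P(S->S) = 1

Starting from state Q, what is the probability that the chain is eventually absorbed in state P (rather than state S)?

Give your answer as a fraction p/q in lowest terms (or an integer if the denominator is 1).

Answer: 13/19

Derivation:
Let a_i = P(absorbed in P | start in state i).
Boundary conditions: a_P = 1, a_S = 0.
For each transient state i, a_i = sum_j P(i->j) * a_j:
  a_Q = 1/3*a_P + 1/3*a_Q + 1/6*a_R + 1/6*a_S
  a_R = 1/4*a_P + 1/12*a_Q + 7/12*a_R + 1/12*a_S

Substituting a_P = 1 and a_S = 0, rearrange to (I - Q) a = r where r[i] = P(i -> P):
  [2/3, -1/6] . (a_Q, a_R) = 1/3
  [-1/12, 5/12] . (a_Q, a_R) = 1/4

Solving yields:
  a_Q = 13/19
  a_R = 14/19

Starting state is Q, so the absorption probability is a_Q = 13/19.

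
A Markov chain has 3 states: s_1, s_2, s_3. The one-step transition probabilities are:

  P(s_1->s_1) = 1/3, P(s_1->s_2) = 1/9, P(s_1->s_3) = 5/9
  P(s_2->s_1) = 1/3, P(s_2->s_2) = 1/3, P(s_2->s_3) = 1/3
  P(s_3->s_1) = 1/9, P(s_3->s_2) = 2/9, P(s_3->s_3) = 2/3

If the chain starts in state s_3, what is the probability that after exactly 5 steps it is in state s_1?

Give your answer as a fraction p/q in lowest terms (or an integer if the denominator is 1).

Computing P^5 by repeated multiplication:
P^1 =
  s_1: [1/3, 1/9, 5/9]
  s_2: [1/3, 1/3, 1/3]
  s_3: [1/9, 2/9, 2/3]
P^2 =
  s_1: [17/81, 16/81, 16/27]
  s_2: [7/27, 2/9, 14/27]
  s_3: [5/27, 19/81, 47/81]
P^3 =
  s_1: [49/243, 161/729, 421/729]
  s_2: [53/243, 53/243, 137/243]
  s_3: [149/729, 166/729, 46/81]
P^4 =
  s_1: [1345/6561, 1472/6561, 416/729]
  s_2: [455/2187, 2/9, 1246/2187]
  s_3: [151/729, 1475/6561, 3727/6561]
P^5 =
  s_1: [1355/6561, 13249/59049, 33605/59049]
  s_2: [4069/19683, 4405/19683, 11209/19683]
  s_3: [12229/59049, 13238/59049, 11194/19683]

(P^5)[s_3 -> s_1] = 12229/59049

Answer: 12229/59049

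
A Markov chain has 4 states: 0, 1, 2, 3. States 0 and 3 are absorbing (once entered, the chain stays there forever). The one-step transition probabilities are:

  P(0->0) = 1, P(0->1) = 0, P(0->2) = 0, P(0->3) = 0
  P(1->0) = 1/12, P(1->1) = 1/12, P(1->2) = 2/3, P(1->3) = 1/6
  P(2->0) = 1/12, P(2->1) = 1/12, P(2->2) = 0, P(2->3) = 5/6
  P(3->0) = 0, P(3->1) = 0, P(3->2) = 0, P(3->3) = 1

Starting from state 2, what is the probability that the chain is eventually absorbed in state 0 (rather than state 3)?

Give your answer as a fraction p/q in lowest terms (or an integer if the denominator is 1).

Let a_i = P(absorbed in 0 | start in state i).
Boundary conditions: a_0 = 1, a_3 = 0.
For each transient state i, a_i = sum_j P(i->j) * a_j:
  a_1 = 1/12*a_0 + 1/12*a_1 + 2/3*a_2 + 1/6*a_3
  a_2 = 1/12*a_0 + 1/12*a_1 + 0*a_2 + 5/6*a_3

Substituting a_0 = 1 and a_3 = 0, rearrange to (I - Q) a = r where r[i] = P(i -> 0):
  [11/12, -2/3] . (a_1, a_2) = 1/12
  [-1/12, 1] . (a_1, a_2) = 1/12

Solving yields:
  a_1 = 5/31
  a_2 = 3/31

Starting state is 2, so the absorption probability is a_2 = 3/31.

Answer: 3/31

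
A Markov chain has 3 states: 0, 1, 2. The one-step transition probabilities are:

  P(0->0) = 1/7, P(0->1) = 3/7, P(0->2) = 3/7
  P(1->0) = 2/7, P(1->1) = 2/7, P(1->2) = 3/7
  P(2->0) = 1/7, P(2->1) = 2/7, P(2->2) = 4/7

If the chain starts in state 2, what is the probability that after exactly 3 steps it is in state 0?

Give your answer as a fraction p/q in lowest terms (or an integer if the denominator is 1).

Answer: 64/343

Derivation:
Computing P^3 by repeated multiplication:
P^1 =
  0: [1/7, 3/7, 3/7]
  1: [2/7, 2/7, 3/7]
  2: [1/7, 2/7, 4/7]
P^2 =
  0: [10/49, 15/49, 24/49]
  1: [9/49, 16/49, 24/49]
  2: [9/49, 15/49, 25/49]
P^3 =
  0: [64/343, 108/343, 171/343]
  1: [65/343, 107/343, 171/343]
  2: [64/343, 107/343, 172/343]

(P^3)[2 -> 0] = 64/343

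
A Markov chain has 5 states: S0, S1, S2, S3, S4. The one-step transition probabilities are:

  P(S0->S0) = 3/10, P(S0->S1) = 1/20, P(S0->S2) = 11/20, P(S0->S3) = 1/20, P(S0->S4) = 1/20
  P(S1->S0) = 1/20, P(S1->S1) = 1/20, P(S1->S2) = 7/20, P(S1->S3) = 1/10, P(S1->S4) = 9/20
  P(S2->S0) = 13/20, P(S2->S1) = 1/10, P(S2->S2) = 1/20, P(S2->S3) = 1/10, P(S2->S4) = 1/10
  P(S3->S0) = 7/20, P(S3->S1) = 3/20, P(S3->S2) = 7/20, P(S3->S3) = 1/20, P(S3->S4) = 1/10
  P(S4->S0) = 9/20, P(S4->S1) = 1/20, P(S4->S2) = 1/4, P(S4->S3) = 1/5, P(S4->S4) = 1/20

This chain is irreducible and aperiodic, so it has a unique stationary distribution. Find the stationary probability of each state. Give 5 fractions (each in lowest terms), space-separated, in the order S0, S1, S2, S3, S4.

Answer: 50341/121459 18163/242918 3039/9343 10332/121459 24395/242918

Derivation:
The stationary distribution satisfies pi = pi * P, i.e.:
  pi_S0 = 3/10*pi_S0 + 1/20*pi_S1 + 13/20*pi_S2 + 7/20*pi_S3 + 9/20*pi_S4
  pi_S1 = 1/20*pi_S0 + 1/20*pi_S1 + 1/10*pi_S2 + 3/20*pi_S3 + 1/20*pi_S4
  pi_S2 = 11/20*pi_S0 + 7/20*pi_S1 + 1/20*pi_S2 + 7/20*pi_S3 + 1/4*pi_S4
  pi_S3 = 1/20*pi_S0 + 1/10*pi_S1 + 1/10*pi_S2 + 1/20*pi_S3 + 1/5*pi_S4
  pi_S4 = 1/20*pi_S0 + 9/20*pi_S1 + 1/10*pi_S2 + 1/10*pi_S3 + 1/20*pi_S4
with normalization: pi_S0 + pi_S1 + pi_S2 + pi_S3 + pi_S4 = 1.

Using the first 4 balance equations plus normalization, the linear system A*pi = b is:
  [-7/10, 1/20, 13/20, 7/20, 9/20] . pi = 0
  [1/20, -19/20, 1/10, 3/20, 1/20] . pi = 0
  [11/20, 7/20, -19/20, 7/20, 1/4] . pi = 0
  [1/20, 1/10, 1/10, -19/20, 1/5] . pi = 0
  [1, 1, 1, 1, 1] . pi = 1

Solving yields:
  pi_S0 = 50341/121459
  pi_S1 = 18163/242918
  pi_S2 = 3039/9343
  pi_S3 = 10332/121459
  pi_S4 = 24395/242918

Verification (pi * P):
  50341/121459*3/10 + 18163/242918*1/20 + 3039/9343*13/20 + 10332/121459*7/20 + 24395/242918*9/20 = 50341/121459 = pi_S0  (ok)
  50341/121459*1/20 + 18163/242918*1/20 + 3039/9343*1/10 + 10332/121459*3/20 + 24395/242918*1/20 = 18163/242918 = pi_S1  (ok)
  50341/121459*11/20 + 18163/242918*7/20 + 3039/9343*1/20 + 10332/121459*7/20 + 24395/242918*1/4 = 3039/9343 = pi_S2  (ok)
  50341/121459*1/20 + 18163/242918*1/10 + 3039/9343*1/10 + 10332/121459*1/20 + 24395/242918*1/5 = 10332/121459 = pi_S3  (ok)
  50341/121459*1/20 + 18163/242918*9/20 + 3039/9343*1/10 + 10332/121459*1/10 + 24395/242918*1/20 = 24395/242918 = pi_S4  (ok)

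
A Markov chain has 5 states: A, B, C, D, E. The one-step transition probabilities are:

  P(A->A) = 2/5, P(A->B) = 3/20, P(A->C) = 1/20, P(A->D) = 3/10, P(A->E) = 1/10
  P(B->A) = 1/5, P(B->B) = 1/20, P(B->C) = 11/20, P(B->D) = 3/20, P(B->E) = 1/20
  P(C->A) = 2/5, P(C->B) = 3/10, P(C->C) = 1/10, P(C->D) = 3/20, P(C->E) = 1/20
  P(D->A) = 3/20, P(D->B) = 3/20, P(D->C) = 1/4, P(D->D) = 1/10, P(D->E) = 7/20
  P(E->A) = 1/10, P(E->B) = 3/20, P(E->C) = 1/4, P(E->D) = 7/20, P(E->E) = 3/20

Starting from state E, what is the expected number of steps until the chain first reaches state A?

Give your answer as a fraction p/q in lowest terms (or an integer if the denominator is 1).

Let h_i = expected steps to first reach A from state i.
Boundary: h_A = 0.
First-step equations for the other states:
  h_B = 1 + 1/5*h_A + 1/20*h_B + 11/20*h_C + 3/20*h_D + 1/20*h_E
  h_C = 1 + 2/5*h_A + 3/10*h_B + 1/10*h_C + 3/20*h_D + 1/20*h_E
  h_D = 1 + 3/20*h_A + 3/20*h_B + 1/4*h_C + 1/10*h_D + 7/20*h_E
  h_E = 1 + 1/10*h_A + 3/20*h_B + 1/4*h_C + 7/20*h_D + 3/20*h_E

Substituting h_A = 0 and rearranging gives the linear system (I - Q) h = 1:
  [19/20, -11/20, -3/20, -1/20] . (h_B, h_C, h_D, h_E) = 1
  [-3/10, 9/10, -3/20, -1/20] . (h_B, h_C, h_D, h_E) = 1
  [-3/20, -1/4, 9/10, -7/20] . (h_B, h_C, h_D, h_E) = 1
  [-3/20, -1/4, -7/20, 17/20] . (h_B, h_C, h_D, h_E) = 1

Solving yields:
  h_B = 25665/6296
  h_C = 22125/6296
  h_D = 3660/787
  h_E = 7625/1574

Starting state is E, so the expected hitting time is h_E = 7625/1574.

Answer: 7625/1574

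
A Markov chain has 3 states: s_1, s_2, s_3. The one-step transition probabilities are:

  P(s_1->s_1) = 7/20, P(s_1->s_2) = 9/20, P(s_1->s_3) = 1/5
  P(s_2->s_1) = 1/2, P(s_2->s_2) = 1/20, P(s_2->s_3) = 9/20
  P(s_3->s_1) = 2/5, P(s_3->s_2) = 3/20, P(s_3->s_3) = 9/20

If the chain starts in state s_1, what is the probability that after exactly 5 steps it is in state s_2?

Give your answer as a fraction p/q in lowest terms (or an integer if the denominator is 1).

Answer: 395691/1600000

Derivation:
Computing P^5 by repeated multiplication:
P^1 =
  s_1: [7/20, 9/20, 1/5]
  s_2: [1/2, 1/20, 9/20]
  s_3: [2/5, 3/20, 9/20]
P^2 =
  s_1: [171/400, 21/100, 29/80]
  s_2: [19/50, 59/200, 13/40]
  s_3: [79/200, 51/200, 7/20]
P^3 =
  s_1: [3197/8000, 1029/4000, 549/1600]
  s_2: [821/2000, 469/2000, 71/200]
  s_3: [1623/4000, 243/1000, 281/800]
P^4 =
  s_1: [64919/160000, 19533/80000, 11203/32000]
  s_2: [16117/40000, 2497/10000, 2779/8000]
  s_3: [32321/80000, 9897/40000, 5577/16000]
P^5 =
  s_1: [1293213/3200000, 395691/1600000, 223081/640000]
  s_2: [323859/800000, 98363/400000, 55883/160000]
  s_3: [647267/1600000, 197169/800000, 111679/320000]

(P^5)[s_1 -> s_2] = 395691/1600000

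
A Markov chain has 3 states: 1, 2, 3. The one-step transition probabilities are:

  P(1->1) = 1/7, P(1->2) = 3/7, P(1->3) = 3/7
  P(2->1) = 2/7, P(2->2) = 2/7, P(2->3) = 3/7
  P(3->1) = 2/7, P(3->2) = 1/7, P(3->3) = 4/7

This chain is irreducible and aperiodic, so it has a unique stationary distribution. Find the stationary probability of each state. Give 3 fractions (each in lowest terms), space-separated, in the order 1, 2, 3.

The stationary distribution satisfies pi = pi * P, i.e.:
  pi_1 = 1/7*pi_1 + 2/7*pi_2 + 2/7*pi_3
  pi_2 = 3/7*pi_1 + 2/7*pi_2 + 1/7*pi_3
  pi_3 = 3/7*pi_1 + 3/7*pi_2 + 4/7*pi_3
with normalization: pi_1 + pi_2 + pi_3 = 1.

Using the first 2 balance equations plus normalization, the linear system A*pi = b is:
  [-6/7, 2/7, 2/7] . pi = 0
  [3/7, -5/7, 1/7] . pi = 0
  [1, 1, 1] . pi = 1

Solving yields:
  pi_1 = 1/4
  pi_2 = 1/4
  pi_3 = 1/2

Verification (pi * P):
  1/4*1/7 + 1/4*2/7 + 1/2*2/7 = 1/4 = pi_1  (ok)
  1/4*3/7 + 1/4*2/7 + 1/2*1/7 = 1/4 = pi_2  (ok)
  1/4*3/7 + 1/4*3/7 + 1/2*4/7 = 1/2 = pi_3  (ok)

Answer: 1/4 1/4 1/2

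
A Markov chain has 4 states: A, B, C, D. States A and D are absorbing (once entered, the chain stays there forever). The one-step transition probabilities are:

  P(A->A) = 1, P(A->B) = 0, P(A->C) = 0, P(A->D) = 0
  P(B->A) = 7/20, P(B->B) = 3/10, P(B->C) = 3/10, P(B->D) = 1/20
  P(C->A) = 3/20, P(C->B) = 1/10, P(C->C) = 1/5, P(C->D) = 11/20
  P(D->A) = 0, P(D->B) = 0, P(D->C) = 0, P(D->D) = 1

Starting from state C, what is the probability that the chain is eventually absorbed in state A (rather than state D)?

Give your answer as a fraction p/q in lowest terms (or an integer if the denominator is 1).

Let a_i = P(absorbed in A | start in state i).
Boundary conditions: a_A = 1, a_D = 0.
For each transient state i, a_i = sum_j P(i->j) * a_j:
  a_B = 7/20*a_A + 3/10*a_B + 3/10*a_C + 1/20*a_D
  a_C = 3/20*a_A + 1/10*a_B + 1/5*a_C + 11/20*a_D

Substituting a_A = 1 and a_D = 0, rearrange to (I - Q) a = r where r[i] = P(i -> A):
  [7/10, -3/10] . (a_B, a_C) = 7/20
  [-1/10, 4/5] . (a_B, a_C) = 3/20

Solving yields:
  a_B = 65/106
  a_C = 14/53

Starting state is C, so the absorption probability is a_C = 14/53.

Answer: 14/53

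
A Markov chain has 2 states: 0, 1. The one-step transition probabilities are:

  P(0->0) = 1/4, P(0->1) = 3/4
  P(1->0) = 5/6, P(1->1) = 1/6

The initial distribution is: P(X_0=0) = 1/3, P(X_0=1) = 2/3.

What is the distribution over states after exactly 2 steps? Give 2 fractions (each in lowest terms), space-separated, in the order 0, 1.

Propagating the distribution step by step (d_{t+1} = d_t * P):
d_0 = (0=1/3, 1=2/3)
  d_1[0] = 1/3*1/4 + 2/3*5/6 = 23/36
  d_1[1] = 1/3*3/4 + 2/3*1/6 = 13/36
d_1 = (0=23/36, 1=13/36)
  d_2[0] = 23/36*1/4 + 13/36*5/6 = 199/432
  d_2[1] = 23/36*3/4 + 13/36*1/6 = 233/432
d_2 = (0=199/432, 1=233/432)

Answer: 199/432 233/432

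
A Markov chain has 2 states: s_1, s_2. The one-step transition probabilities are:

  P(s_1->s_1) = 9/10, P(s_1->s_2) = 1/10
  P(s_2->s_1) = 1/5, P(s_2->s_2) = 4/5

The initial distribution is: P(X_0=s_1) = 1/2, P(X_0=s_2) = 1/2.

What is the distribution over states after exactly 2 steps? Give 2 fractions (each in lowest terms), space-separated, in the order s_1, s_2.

Answer: 117/200 83/200

Derivation:
Propagating the distribution step by step (d_{t+1} = d_t * P):
d_0 = (s_1=1/2, s_2=1/2)
  d_1[s_1] = 1/2*9/10 + 1/2*1/5 = 11/20
  d_1[s_2] = 1/2*1/10 + 1/2*4/5 = 9/20
d_1 = (s_1=11/20, s_2=9/20)
  d_2[s_1] = 11/20*9/10 + 9/20*1/5 = 117/200
  d_2[s_2] = 11/20*1/10 + 9/20*4/5 = 83/200
d_2 = (s_1=117/200, s_2=83/200)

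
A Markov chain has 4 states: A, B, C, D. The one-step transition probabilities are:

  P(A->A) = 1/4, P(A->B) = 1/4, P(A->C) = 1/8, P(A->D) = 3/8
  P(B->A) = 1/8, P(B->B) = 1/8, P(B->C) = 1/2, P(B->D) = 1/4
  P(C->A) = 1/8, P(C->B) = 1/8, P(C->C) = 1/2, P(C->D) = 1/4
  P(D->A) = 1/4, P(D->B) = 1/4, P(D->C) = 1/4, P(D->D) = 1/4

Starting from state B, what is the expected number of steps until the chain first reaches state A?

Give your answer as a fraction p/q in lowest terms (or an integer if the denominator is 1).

Let h_i = expected steps to first reach A from state i.
Boundary: h_A = 0.
First-step equations for the other states:
  h_B = 1 + 1/8*h_A + 1/8*h_B + 1/2*h_C + 1/4*h_D
  h_C = 1 + 1/8*h_A + 1/8*h_B + 1/2*h_C + 1/4*h_D
  h_D = 1 + 1/4*h_A + 1/4*h_B + 1/4*h_C + 1/4*h_D

Substituting h_A = 0 and rearranging gives the linear system (I - Q) h = 1:
  [7/8, -1/2, -1/4] . (h_B, h_C, h_D) = 1
  [-1/8, 1/2, -1/4] . (h_B, h_C, h_D) = 1
  [-1/4, -1/4, 3/4] . (h_B, h_C, h_D) = 1

Solving yields:
  h_B = 32/5
  h_C = 32/5
  h_D = 28/5

Starting state is B, so the expected hitting time is h_B = 32/5.

Answer: 32/5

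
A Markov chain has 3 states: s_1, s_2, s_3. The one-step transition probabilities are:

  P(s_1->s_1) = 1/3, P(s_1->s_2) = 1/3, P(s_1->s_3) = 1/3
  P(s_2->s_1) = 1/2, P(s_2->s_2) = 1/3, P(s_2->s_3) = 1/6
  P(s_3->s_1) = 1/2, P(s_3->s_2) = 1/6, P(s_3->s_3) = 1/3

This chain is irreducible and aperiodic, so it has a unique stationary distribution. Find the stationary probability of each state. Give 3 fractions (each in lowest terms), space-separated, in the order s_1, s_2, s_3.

The stationary distribution satisfies pi = pi * P, i.e.:
  pi_s_1 = 1/3*pi_s_1 + 1/2*pi_s_2 + 1/2*pi_s_3
  pi_s_2 = 1/3*pi_s_1 + 1/3*pi_s_2 + 1/6*pi_s_3
  pi_s_3 = 1/3*pi_s_1 + 1/6*pi_s_2 + 1/3*pi_s_3
with normalization: pi_s_1 + pi_s_2 + pi_s_3 = 1.

Using the first 2 balance equations plus normalization, the linear system A*pi = b is:
  [-2/3, 1/2, 1/2] . pi = 0
  [1/3, -2/3, 1/6] . pi = 0
  [1, 1, 1] . pi = 1

Solving yields:
  pi_s_1 = 3/7
  pi_s_2 = 2/7
  pi_s_3 = 2/7

Verification (pi * P):
  3/7*1/3 + 2/7*1/2 + 2/7*1/2 = 3/7 = pi_s_1  (ok)
  3/7*1/3 + 2/7*1/3 + 2/7*1/6 = 2/7 = pi_s_2  (ok)
  3/7*1/3 + 2/7*1/6 + 2/7*1/3 = 2/7 = pi_s_3  (ok)

Answer: 3/7 2/7 2/7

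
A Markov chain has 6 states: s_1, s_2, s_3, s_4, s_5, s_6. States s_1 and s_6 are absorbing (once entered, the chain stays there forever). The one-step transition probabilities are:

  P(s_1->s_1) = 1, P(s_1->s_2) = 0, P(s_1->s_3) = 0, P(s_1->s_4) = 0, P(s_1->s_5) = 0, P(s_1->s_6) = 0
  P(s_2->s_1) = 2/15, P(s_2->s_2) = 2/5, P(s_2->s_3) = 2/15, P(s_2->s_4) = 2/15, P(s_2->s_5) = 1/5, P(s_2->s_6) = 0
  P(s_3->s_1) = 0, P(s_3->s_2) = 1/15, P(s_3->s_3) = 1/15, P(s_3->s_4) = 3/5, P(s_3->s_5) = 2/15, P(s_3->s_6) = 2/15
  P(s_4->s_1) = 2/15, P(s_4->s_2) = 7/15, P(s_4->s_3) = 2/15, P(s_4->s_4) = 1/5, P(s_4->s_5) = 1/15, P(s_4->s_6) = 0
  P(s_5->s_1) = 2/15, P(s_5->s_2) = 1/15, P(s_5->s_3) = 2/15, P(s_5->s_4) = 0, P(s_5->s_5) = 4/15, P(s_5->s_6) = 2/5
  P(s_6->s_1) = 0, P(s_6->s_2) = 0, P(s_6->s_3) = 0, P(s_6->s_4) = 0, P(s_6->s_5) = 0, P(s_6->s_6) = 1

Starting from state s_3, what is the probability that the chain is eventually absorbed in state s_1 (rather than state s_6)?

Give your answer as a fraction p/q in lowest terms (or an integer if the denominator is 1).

Answer: 187/394

Derivation:
Let a_i = P(absorbed in s_1 | start in state i).
Boundary conditions: a_s_1 = 1, a_s_6 = 0.
For each transient state i, a_i = sum_j P(i->j) * a_j:
  a_s_2 = 2/15*a_s_1 + 2/5*a_s_2 + 2/15*a_s_3 + 2/15*a_s_4 + 1/5*a_s_5 + 0*a_s_6
  a_s_3 = 0*a_s_1 + 1/15*a_s_2 + 1/15*a_s_3 + 3/5*a_s_4 + 2/15*a_s_5 + 2/15*a_s_6
  a_s_4 = 2/15*a_s_1 + 7/15*a_s_2 + 2/15*a_s_3 + 1/5*a_s_4 + 1/15*a_s_5 + 0*a_s_6
  a_s_5 = 2/15*a_s_1 + 1/15*a_s_2 + 2/15*a_s_3 + 0*a_s_4 + 4/15*a_s_5 + 2/5*a_s_6

Substituting a_s_1 = 1 and a_s_6 = 0, rearrange to (I - Q) a = r where r[i] = P(i -> s_1):
  [3/5, -2/15, -2/15, -1/5] . (a_s_2, a_s_3, a_s_4, a_s_5) = 2/15
  [-1/15, 14/15, -3/5, -2/15] . (a_s_2, a_s_3, a_s_4, a_s_5) = 0
  [-7/15, -2/15, 4/5, -1/15] . (a_s_2, a_s_3, a_s_4, a_s_5) = 2/15
  [-1/15, -2/15, 0, 11/15] . (a_s_2, a_s_3, a_s_4, a_s_5) = 2/15

Solving yields:
  a_s_2 = 112/197
  a_s_3 = 187/394
  a_s_4 = 119/197
  a_s_5 = 63/197

Starting state is s_3, so the absorption probability is a_s_3 = 187/394.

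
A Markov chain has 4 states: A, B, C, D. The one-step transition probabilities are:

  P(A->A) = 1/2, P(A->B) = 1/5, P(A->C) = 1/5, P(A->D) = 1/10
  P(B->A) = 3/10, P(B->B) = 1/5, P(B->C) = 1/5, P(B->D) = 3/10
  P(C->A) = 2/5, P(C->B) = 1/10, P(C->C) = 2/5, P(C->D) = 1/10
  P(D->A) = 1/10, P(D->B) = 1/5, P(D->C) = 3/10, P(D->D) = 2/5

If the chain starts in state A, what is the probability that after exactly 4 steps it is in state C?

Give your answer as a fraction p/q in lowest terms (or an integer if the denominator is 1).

Answer: 2721/10000

Derivation:
Computing P^4 by repeated multiplication:
P^1 =
  A: [1/2, 1/5, 1/5, 1/10]
  B: [3/10, 1/5, 1/5, 3/10]
  C: [2/5, 1/10, 2/5, 1/10]
  D: [1/10, 1/5, 3/10, 2/5]
P^2 =
  A: [2/5, 9/50, 1/4, 17/100]
  B: [8/25, 9/50, 27/100, 23/100]
  C: [2/5, 4/25, 29/100, 3/20]
  D: [27/100, 17/100, 3/10, 13/50]
P^3 =
  A: [371/1000, 7/40, 267/1000, 187/1000]
  B: [69/200, 173/1000, 277/1000, 41/200]
  C: [379/1000, 171/1000, 273/1000, 177/1000]
  D: [83/250, 17/100, 143/500, 53/250]
P^4 =
  A: [727/2000, 1733/10000, 2721/10000, 1911/10000]
  B: [3557/10000, 1723/10000, 2759/10000, 1961/10000]
  C: [3677/10000, 1727/10000, 2723/10000, 1873/10000]
  D: [1763/5000, 857/5000, 174/625, 247/1250]

(P^4)[A -> C] = 2721/10000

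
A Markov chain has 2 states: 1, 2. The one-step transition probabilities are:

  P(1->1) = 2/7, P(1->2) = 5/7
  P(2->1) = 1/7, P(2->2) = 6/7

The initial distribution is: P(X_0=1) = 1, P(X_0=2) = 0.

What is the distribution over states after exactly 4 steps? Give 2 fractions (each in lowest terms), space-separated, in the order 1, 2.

Answer: 401/2401 2000/2401

Derivation:
Propagating the distribution step by step (d_{t+1} = d_t * P):
d_0 = (1=1, 2=0)
  d_1[1] = 1*2/7 + 0*1/7 = 2/7
  d_1[2] = 1*5/7 + 0*6/7 = 5/7
d_1 = (1=2/7, 2=5/7)
  d_2[1] = 2/7*2/7 + 5/7*1/7 = 9/49
  d_2[2] = 2/7*5/7 + 5/7*6/7 = 40/49
d_2 = (1=9/49, 2=40/49)
  d_3[1] = 9/49*2/7 + 40/49*1/7 = 58/343
  d_3[2] = 9/49*5/7 + 40/49*6/7 = 285/343
d_3 = (1=58/343, 2=285/343)
  d_4[1] = 58/343*2/7 + 285/343*1/7 = 401/2401
  d_4[2] = 58/343*5/7 + 285/343*6/7 = 2000/2401
d_4 = (1=401/2401, 2=2000/2401)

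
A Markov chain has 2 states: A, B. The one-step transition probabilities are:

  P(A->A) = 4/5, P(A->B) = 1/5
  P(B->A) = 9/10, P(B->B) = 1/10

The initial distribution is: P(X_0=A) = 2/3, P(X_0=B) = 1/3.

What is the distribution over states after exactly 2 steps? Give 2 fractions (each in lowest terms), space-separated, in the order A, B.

Propagating the distribution step by step (d_{t+1} = d_t * P):
d_0 = (A=2/3, B=1/3)
  d_1[A] = 2/3*4/5 + 1/3*9/10 = 5/6
  d_1[B] = 2/3*1/5 + 1/3*1/10 = 1/6
d_1 = (A=5/6, B=1/6)
  d_2[A] = 5/6*4/5 + 1/6*9/10 = 49/60
  d_2[B] = 5/6*1/5 + 1/6*1/10 = 11/60
d_2 = (A=49/60, B=11/60)

Answer: 49/60 11/60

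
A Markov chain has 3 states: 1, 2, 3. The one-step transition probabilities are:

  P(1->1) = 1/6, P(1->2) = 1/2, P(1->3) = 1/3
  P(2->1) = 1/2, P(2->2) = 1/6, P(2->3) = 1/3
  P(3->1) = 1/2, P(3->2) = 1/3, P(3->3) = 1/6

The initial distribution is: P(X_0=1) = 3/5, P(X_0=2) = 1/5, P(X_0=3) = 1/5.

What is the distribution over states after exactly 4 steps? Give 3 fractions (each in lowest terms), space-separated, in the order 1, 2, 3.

Propagating the distribution step by step (d_{t+1} = d_t * P):
d_0 = (1=3/5, 2=1/5, 3=1/5)
  d_1[1] = 3/5*1/6 + 1/5*1/2 + 1/5*1/2 = 3/10
  d_1[2] = 3/5*1/2 + 1/5*1/6 + 1/5*1/3 = 2/5
  d_1[3] = 3/5*1/3 + 1/5*1/3 + 1/5*1/6 = 3/10
d_1 = (1=3/10, 2=2/5, 3=3/10)
  d_2[1] = 3/10*1/6 + 2/5*1/2 + 3/10*1/2 = 2/5
  d_2[2] = 3/10*1/2 + 2/5*1/6 + 3/10*1/3 = 19/60
  d_2[3] = 3/10*1/3 + 2/5*1/3 + 3/10*1/6 = 17/60
d_2 = (1=2/5, 2=19/60, 3=17/60)
  d_3[1] = 2/5*1/6 + 19/60*1/2 + 17/60*1/2 = 11/30
  d_3[2] = 2/5*1/2 + 19/60*1/6 + 17/60*1/3 = 25/72
  d_3[3] = 2/5*1/3 + 19/60*1/3 + 17/60*1/6 = 103/360
d_3 = (1=11/30, 2=25/72, 3=103/360)
  d_4[1] = 11/30*1/6 + 25/72*1/2 + 103/360*1/2 = 17/45
  d_4[2] = 11/30*1/2 + 25/72*1/6 + 103/360*1/3 = 727/2160
  d_4[3] = 11/30*1/3 + 25/72*1/3 + 103/360*1/6 = 617/2160
d_4 = (1=17/45, 2=727/2160, 3=617/2160)

Answer: 17/45 727/2160 617/2160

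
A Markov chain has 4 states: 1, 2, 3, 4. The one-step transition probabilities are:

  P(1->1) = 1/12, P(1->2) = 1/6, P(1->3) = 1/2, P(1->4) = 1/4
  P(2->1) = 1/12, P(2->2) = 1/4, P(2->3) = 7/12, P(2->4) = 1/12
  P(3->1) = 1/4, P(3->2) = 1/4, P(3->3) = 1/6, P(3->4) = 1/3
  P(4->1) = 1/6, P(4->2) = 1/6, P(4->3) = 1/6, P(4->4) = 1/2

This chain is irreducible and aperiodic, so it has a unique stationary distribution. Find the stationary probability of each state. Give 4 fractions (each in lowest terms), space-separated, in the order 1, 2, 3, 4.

Answer: 260/1611 338/1611 496/1611 517/1611

Derivation:
The stationary distribution satisfies pi = pi * P, i.e.:
  pi_1 = 1/12*pi_1 + 1/12*pi_2 + 1/4*pi_3 + 1/6*pi_4
  pi_2 = 1/6*pi_1 + 1/4*pi_2 + 1/4*pi_3 + 1/6*pi_4
  pi_3 = 1/2*pi_1 + 7/12*pi_2 + 1/6*pi_3 + 1/6*pi_4
  pi_4 = 1/4*pi_1 + 1/12*pi_2 + 1/3*pi_3 + 1/2*pi_4
with normalization: pi_1 + pi_2 + pi_3 + pi_4 = 1.

Using the first 3 balance equations plus normalization, the linear system A*pi = b is:
  [-11/12, 1/12, 1/4, 1/6] . pi = 0
  [1/6, -3/4, 1/4, 1/6] . pi = 0
  [1/2, 7/12, -5/6, 1/6] . pi = 0
  [1, 1, 1, 1] . pi = 1

Solving yields:
  pi_1 = 260/1611
  pi_2 = 338/1611
  pi_3 = 496/1611
  pi_4 = 517/1611

Verification (pi * P):
  260/1611*1/12 + 338/1611*1/12 + 496/1611*1/4 + 517/1611*1/6 = 260/1611 = pi_1  (ok)
  260/1611*1/6 + 338/1611*1/4 + 496/1611*1/4 + 517/1611*1/6 = 338/1611 = pi_2  (ok)
  260/1611*1/2 + 338/1611*7/12 + 496/1611*1/6 + 517/1611*1/6 = 496/1611 = pi_3  (ok)
  260/1611*1/4 + 338/1611*1/12 + 496/1611*1/3 + 517/1611*1/2 = 517/1611 = pi_4  (ok)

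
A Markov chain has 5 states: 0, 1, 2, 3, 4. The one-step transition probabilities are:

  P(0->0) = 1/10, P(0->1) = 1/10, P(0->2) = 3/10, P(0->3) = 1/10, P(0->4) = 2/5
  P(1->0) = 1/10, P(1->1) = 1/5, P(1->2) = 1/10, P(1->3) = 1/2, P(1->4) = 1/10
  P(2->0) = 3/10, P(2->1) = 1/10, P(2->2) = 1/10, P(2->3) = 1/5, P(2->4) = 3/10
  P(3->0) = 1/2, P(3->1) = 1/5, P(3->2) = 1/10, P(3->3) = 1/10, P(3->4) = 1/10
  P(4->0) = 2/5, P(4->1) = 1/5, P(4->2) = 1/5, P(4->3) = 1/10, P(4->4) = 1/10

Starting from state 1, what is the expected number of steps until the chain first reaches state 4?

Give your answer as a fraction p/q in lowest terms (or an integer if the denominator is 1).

Answer: 3820/761

Derivation:
Let h_i = expected steps to first reach 4 from state i.
Boundary: h_4 = 0.
First-step equations for the other states:
  h_0 = 1 + 1/10*h_0 + 1/10*h_1 + 3/10*h_2 + 1/10*h_3 + 2/5*h_4
  h_1 = 1 + 1/10*h_0 + 1/5*h_1 + 1/10*h_2 + 1/2*h_3 + 1/10*h_4
  h_2 = 1 + 3/10*h_0 + 1/10*h_1 + 1/10*h_2 + 1/5*h_3 + 3/10*h_4
  h_3 = 1 + 1/2*h_0 + 1/5*h_1 + 1/10*h_2 + 1/10*h_3 + 1/10*h_4

Substituting h_4 = 0 and rearranging gives the linear system (I - Q) h = 1:
  [9/10, -1/10, -3/10, -1/10] . (h_0, h_1, h_2, h_3) = 1
  [-1/10, 4/5, -1/10, -1/2] . (h_0, h_1, h_2, h_3) = 1
  [-3/10, -1/10, 9/10, -1/5] . (h_0, h_1, h_2, h_3) = 1
  [-1/2, -1/5, -1/10, 9/10] . (h_0, h_1, h_2, h_3) = 1

Solving yields:
  h_0 = 2630/761
  h_1 = 3820/761
  h_2 = 2920/761
  h_3 = 3480/761

Starting state is 1, so the expected hitting time is h_1 = 3820/761.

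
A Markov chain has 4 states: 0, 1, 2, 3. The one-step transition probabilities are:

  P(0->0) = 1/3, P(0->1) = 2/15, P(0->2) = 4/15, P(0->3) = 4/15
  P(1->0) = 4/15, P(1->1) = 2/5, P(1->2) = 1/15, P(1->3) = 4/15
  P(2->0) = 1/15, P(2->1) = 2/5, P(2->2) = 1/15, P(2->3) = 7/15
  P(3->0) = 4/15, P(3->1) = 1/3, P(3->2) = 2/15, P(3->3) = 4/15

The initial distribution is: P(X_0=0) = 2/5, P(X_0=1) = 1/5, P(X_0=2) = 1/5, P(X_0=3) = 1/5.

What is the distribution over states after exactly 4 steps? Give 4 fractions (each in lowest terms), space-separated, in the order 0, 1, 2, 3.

Propagating the distribution step by step (d_{t+1} = d_t * P):
d_0 = (0=2/5, 1=1/5, 2=1/5, 3=1/5)
  d_1[0] = 2/5*1/3 + 1/5*4/15 + 1/5*1/15 + 1/5*4/15 = 19/75
  d_1[1] = 2/5*2/15 + 1/5*2/5 + 1/5*2/5 + 1/5*1/3 = 7/25
  d_1[2] = 2/5*4/15 + 1/5*1/15 + 1/5*1/15 + 1/5*2/15 = 4/25
  d_1[3] = 2/5*4/15 + 1/5*4/15 + 1/5*7/15 + 1/5*4/15 = 23/75
d_1 = (0=19/75, 1=7/25, 2=4/25, 3=23/75)
  d_2[0] = 19/75*1/3 + 7/25*4/15 + 4/25*1/15 + 23/75*4/15 = 283/1125
  d_2[1] = 19/75*2/15 + 7/25*2/5 + 4/25*2/5 + 23/75*1/3 = 39/125
  d_2[2] = 19/75*4/15 + 7/25*1/15 + 4/25*1/15 + 23/75*2/15 = 31/225
  d_2[3] = 19/75*4/15 + 7/25*4/15 + 4/25*7/15 + 23/75*4/15 = 112/375
d_2 = (0=283/1125, 1=39/125, 2=31/225, 3=112/375)
  d_3[0] = 283/1125*1/3 + 39/125*4/15 + 31/225*1/15 + 112/375*4/15 = 4318/16875
  d_3[1] = 283/1125*2/15 + 39/125*2/5 + 31/225*2/5 + 112/375*1/3 = 5282/16875
  d_3[2] = 283/1125*4/15 + 39/125*1/15 + 31/225*1/15 + 112/375*2/15 = 154/1125
  d_3[3] = 283/1125*4/15 + 39/125*4/15 + 31/225*7/15 + 112/375*4/15 = 331/1125
d_3 = (0=4318/16875, 1=5282/16875, 2=154/1125, 3=331/1125)
  d_4[0] = 4318/16875*1/3 + 5282/16875*4/15 + 154/1125*1/15 + 331/1125*4/15 = 64888/253125
  d_4[1] = 4318/16875*2/15 + 5282/16875*2/5 + 154/1125*2/5 + 331/1125*1/3 = 79013/253125
  d_4[2] = 4318/16875*4/15 + 5282/16875*1/15 + 154/1125*1/15 + 331/1125*2/15 = 3866/28125
  d_4[3] = 4318/16875*4/15 + 5282/16875*4/15 + 154/1125*7/15 + 331/1125*4/15 = 1654/5625
d_4 = (0=64888/253125, 1=79013/253125, 2=3866/28125, 3=1654/5625)

Answer: 64888/253125 79013/253125 3866/28125 1654/5625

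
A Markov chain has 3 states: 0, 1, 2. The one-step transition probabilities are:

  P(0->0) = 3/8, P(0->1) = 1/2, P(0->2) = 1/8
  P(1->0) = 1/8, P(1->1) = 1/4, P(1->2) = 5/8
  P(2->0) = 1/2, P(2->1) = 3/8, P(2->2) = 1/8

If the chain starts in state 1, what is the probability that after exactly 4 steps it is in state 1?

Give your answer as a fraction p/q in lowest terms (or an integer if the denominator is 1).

Answer: 47/128

Derivation:
Computing P^4 by repeated multiplication:
P^1 =
  0: [3/8, 1/2, 1/8]
  1: [1/8, 1/4, 5/8]
  2: [1/2, 3/8, 1/8]
P^2 =
  0: [17/64, 23/64, 3/8]
  1: [25/64, 23/64, 1/4]
  2: [19/64, 25/64, 5/16]
P^3 =
  0: [85/256, 93/256, 39/128]
  1: [81/256, 97/256, 39/128]
  2: [81/256, 93/256, 41/128]
P^4 =
  0: [165/512, 95/256, 157/512]
  1: [163/512, 47/128, 161/512]
  2: [83/256, 189/512, 157/512]

(P^4)[1 -> 1] = 47/128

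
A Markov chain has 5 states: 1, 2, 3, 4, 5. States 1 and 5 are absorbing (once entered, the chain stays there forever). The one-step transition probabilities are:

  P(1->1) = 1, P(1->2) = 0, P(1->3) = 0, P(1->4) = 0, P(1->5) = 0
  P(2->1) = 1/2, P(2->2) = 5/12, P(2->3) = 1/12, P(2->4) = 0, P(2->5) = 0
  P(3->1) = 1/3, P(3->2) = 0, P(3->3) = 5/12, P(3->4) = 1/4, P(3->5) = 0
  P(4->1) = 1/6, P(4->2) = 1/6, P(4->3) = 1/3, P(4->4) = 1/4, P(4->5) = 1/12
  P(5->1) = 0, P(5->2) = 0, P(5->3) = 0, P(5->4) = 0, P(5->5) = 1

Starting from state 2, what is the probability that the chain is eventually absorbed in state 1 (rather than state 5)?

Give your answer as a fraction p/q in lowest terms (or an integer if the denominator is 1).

Let a_i = P(absorbed in 1 | start in state i).
Boundary conditions: a_1 = 1, a_5 = 0.
For each transient state i, a_i = sum_j P(i->j) * a_j:
  a_2 = 1/2*a_1 + 5/12*a_2 + 1/12*a_3 + 0*a_4 + 0*a_5
  a_3 = 1/3*a_1 + 0*a_2 + 5/12*a_3 + 1/4*a_4 + 0*a_5
  a_4 = 1/6*a_1 + 1/6*a_2 + 1/3*a_3 + 1/4*a_4 + 1/12*a_5

Substituting a_1 = 1 and a_5 = 0, rearrange to (I - Q) a = r where r[i] = P(i -> 1):
  [7/12, -1/12, 0] . (a_2, a_3, a_4) = 1/2
  [0, 7/12, -1/4] . (a_2, a_3, a_4) = 1/3
  [-1/6, -1/3, 3/4] . (a_2, a_3, a_4) = 1/6

Solving yields:
  a_2 = 116/117
  a_3 = 110/117
  a_4 = 302/351

Starting state is 2, so the absorption probability is a_2 = 116/117.

Answer: 116/117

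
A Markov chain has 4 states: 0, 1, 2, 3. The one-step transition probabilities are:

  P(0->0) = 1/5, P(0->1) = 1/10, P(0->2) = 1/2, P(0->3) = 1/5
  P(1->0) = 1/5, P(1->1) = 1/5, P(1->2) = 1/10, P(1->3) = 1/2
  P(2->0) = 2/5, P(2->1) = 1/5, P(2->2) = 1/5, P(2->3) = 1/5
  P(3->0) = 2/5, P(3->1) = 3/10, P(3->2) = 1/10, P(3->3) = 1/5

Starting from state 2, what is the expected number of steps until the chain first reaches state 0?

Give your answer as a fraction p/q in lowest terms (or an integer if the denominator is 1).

Let h_i = expected steps to first reach 0 from state i.
Boundary: h_0 = 0.
First-step equations for the other states:
  h_1 = 1 + 1/5*h_0 + 1/5*h_1 + 1/10*h_2 + 1/2*h_3
  h_2 = 1 + 2/5*h_0 + 1/5*h_1 + 1/5*h_2 + 1/5*h_3
  h_3 = 1 + 2/5*h_0 + 3/10*h_1 + 1/10*h_2 + 1/5*h_3

Substituting h_0 = 0 and rearranging gives the linear system (I - Q) h = 1:
  [4/5, -1/10, -1/2] . (h_1, h_2, h_3) = 1
  [-1/5, 4/5, -1/5] . (h_1, h_2, h_3) = 1
  [-3/10, -1/10, 4/5] . (h_1, h_2, h_3) = 1

Solving yields:
  h_1 = 585/172
  h_2 = 485/172
  h_3 = 495/172

Starting state is 2, so the expected hitting time is h_2 = 485/172.

Answer: 485/172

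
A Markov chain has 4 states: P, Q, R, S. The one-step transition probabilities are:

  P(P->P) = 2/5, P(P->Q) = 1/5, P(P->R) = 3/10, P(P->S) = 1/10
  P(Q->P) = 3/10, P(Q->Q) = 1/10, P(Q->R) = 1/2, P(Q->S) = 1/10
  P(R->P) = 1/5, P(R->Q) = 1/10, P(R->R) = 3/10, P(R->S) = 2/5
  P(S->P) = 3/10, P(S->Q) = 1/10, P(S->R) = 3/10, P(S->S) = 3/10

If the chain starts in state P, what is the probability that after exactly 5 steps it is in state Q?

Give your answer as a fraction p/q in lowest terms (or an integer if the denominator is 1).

Answer: 12969/100000

Derivation:
Computing P^5 by repeated multiplication:
P^1 =
  P: [2/5, 1/5, 3/10, 1/10]
  Q: [3/10, 1/10, 1/2, 1/10]
  R: [1/5, 1/10, 3/10, 2/5]
  S: [3/10, 1/10, 3/10, 3/10]
P^2 =
  P: [31/100, 7/50, 17/50, 21/100]
  Q: [7/25, 13/100, 8/25, 27/100]
  R: [29/100, 3/25, 8/25, 27/100]
  S: [3/10, 13/100, 8/25, 1/4]
P^3 =
  P: [297/1000, 131/1000, 41/125, 61/250]
  Q: [37/125, 16/125, 163/500, 1/4]
  R: [297/1000, 129/1000, 81/250, 1/4]
  S: [149/500, 13/100, 163/500, 123/500]
P^4 =
  P: [2969/10000, 1297/10000, 1631/5000, 309/1250]
  Q: [297/1000, 81/625, 407/1250, 1239/5000]
  R: [2973/10000, 1297/10000, 1629/5000, 309/1250]
  S: [743/2500, 649/5000, 163/500, 247/1000]
P^5 =
  P: [29707/100000, 12969/100000, 16297/50000, 2473/10000]
  Q: [14857/50000, 1297/10000, 2037/6250, 6181/25000]
  R: [5943/20000, 12973/100000, 16297/50000, 12359/50000]
  S: [1857/6250, 3243/25000, 8149/25000, 309/1250]

(P^5)[P -> Q] = 12969/100000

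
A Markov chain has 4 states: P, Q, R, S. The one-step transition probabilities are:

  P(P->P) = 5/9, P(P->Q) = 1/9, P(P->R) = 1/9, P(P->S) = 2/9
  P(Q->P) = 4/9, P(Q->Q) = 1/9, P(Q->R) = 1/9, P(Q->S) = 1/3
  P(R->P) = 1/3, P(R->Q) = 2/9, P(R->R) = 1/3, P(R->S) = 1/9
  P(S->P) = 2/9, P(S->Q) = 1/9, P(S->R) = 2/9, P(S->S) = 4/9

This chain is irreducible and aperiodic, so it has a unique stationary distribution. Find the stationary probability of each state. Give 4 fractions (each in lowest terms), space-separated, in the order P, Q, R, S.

The stationary distribution satisfies pi = pi * P, i.e.:
  pi_P = 5/9*pi_P + 4/9*pi_Q + 1/3*pi_R + 2/9*pi_S
  pi_Q = 1/9*pi_P + 1/9*pi_Q + 2/9*pi_R + 1/9*pi_S
  pi_R = 1/9*pi_P + 1/9*pi_Q + 1/3*pi_R + 2/9*pi_S
  pi_S = 2/9*pi_P + 1/3*pi_Q + 1/9*pi_R + 4/9*pi_S
with normalization: pi_P + pi_Q + pi_R + pi_S = 1.

Using the first 3 balance equations plus normalization, the linear system A*pi = b is:
  [-4/9, 4/9, 1/3, 2/9] . pi = 0
  [1/9, -8/9, 2/9, 1/9] . pi = 0
  [1/9, 1/9, -2/3, 2/9] . pi = 0
  [1, 1, 1, 1] . pi = 1

Solving yields:
  pi_P = 183/449
  pi_Q = 59/449
  pi_R = 82/449
  pi_S = 125/449

Verification (pi * P):
  183/449*5/9 + 59/449*4/9 + 82/449*1/3 + 125/449*2/9 = 183/449 = pi_P  (ok)
  183/449*1/9 + 59/449*1/9 + 82/449*2/9 + 125/449*1/9 = 59/449 = pi_Q  (ok)
  183/449*1/9 + 59/449*1/9 + 82/449*1/3 + 125/449*2/9 = 82/449 = pi_R  (ok)
  183/449*2/9 + 59/449*1/3 + 82/449*1/9 + 125/449*4/9 = 125/449 = pi_S  (ok)

Answer: 183/449 59/449 82/449 125/449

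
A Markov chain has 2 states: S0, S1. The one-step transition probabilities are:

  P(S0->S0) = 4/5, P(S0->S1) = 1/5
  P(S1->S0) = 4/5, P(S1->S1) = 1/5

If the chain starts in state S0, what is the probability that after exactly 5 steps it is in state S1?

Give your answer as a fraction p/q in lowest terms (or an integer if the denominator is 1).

Computing P^5 by repeated multiplication:
P^1 =
  S0: [4/5, 1/5]
  S1: [4/5, 1/5]
P^2 =
  S0: [4/5, 1/5]
  S1: [4/5, 1/5]
P^3 =
  S0: [4/5, 1/5]
  S1: [4/5, 1/5]
P^4 =
  S0: [4/5, 1/5]
  S1: [4/5, 1/5]
P^5 =
  S0: [4/5, 1/5]
  S1: [4/5, 1/5]

(P^5)[S0 -> S1] = 1/5

Answer: 1/5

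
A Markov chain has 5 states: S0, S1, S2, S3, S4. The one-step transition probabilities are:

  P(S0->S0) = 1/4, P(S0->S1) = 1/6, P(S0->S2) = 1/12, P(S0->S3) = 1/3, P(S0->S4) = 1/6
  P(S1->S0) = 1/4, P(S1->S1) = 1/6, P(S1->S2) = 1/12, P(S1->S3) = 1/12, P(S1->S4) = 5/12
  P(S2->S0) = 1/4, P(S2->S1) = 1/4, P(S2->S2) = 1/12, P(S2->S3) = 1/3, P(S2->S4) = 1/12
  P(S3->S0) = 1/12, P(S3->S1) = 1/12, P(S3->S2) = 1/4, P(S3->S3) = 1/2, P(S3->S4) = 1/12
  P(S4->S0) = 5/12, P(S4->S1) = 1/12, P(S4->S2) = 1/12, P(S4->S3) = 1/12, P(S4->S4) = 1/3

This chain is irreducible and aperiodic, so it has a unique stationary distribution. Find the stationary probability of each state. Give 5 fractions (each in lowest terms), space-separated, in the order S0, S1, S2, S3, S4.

The stationary distribution satisfies pi = pi * P, i.e.:
  pi_S0 = 1/4*pi_S0 + 1/4*pi_S1 + 1/4*pi_S2 + 1/12*pi_S3 + 5/12*pi_S4
  pi_S1 = 1/6*pi_S0 + 1/6*pi_S1 + 1/4*pi_S2 + 1/12*pi_S3 + 1/12*pi_S4
  pi_S2 = 1/12*pi_S0 + 1/12*pi_S1 + 1/12*pi_S2 + 1/4*pi_S3 + 1/12*pi_S4
  pi_S3 = 1/3*pi_S0 + 1/12*pi_S1 + 1/3*pi_S2 + 1/2*pi_S3 + 1/12*pi_S4
  pi_S4 = 1/6*pi_S0 + 5/12*pi_S1 + 1/12*pi_S2 + 1/12*pi_S3 + 1/3*pi_S4
with normalization: pi_S0 + pi_S1 + pi_S2 + pi_S3 + pi_S4 = 1.

Using the first 4 balance equations plus normalization, the linear system A*pi = b is:
  [-3/4, 1/4, 1/4, 1/12, 5/12] . pi = 0
  [1/6, -5/6, 1/4, 1/12, 1/12] . pi = 0
  [1/12, 1/12, -11/12, 1/4, 1/12] . pi = 0
  [1/3, 1/12, 1/3, -1/2, 1/12] . pi = 0
  [1, 1, 1, 1, 1] . pi = 1

Solving yields:
  pi_S0 = 270/1159
  pi_S1 = 158/1159
  pi_S2 = 309/2318
  pi_S3 = 695/2318
  pi_S4 = 229/1159

Verification (pi * P):
  270/1159*1/4 + 158/1159*1/4 + 309/2318*1/4 + 695/2318*1/12 + 229/1159*5/12 = 270/1159 = pi_S0  (ok)
  270/1159*1/6 + 158/1159*1/6 + 309/2318*1/4 + 695/2318*1/12 + 229/1159*1/12 = 158/1159 = pi_S1  (ok)
  270/1159*1/12 + 158/1159*1/12 + 309/2318*1/12 + 695/2318*1/4 + 229/1159*1/12 = 309/2318 = pi_S2  (ok)
  270/1159*1/3 + 158/1159*1/12 + 309/2318*1/3 + 695/2318*1/2 + 229/1159*1/12 = 695/2318 = pi_S3  (ok)
  270/1159*1/6 + 158/1159*5/12 + 309/2318*1/12 + 695/2318*1/12 + 229/1159*1/3 = 229/1159 = pi_S4  (ok)

Answer: 270/1159 158/1159 309/2318 695/2318 229/1159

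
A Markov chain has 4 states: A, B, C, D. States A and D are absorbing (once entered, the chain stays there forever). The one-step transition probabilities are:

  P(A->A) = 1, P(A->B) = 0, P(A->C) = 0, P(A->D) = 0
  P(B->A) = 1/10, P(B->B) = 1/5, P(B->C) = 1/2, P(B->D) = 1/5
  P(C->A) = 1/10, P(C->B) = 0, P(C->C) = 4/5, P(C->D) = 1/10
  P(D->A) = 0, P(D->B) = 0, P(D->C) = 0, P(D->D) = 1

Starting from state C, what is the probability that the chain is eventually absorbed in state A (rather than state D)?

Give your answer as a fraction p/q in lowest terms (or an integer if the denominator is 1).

Answer: 1/2

Derivation:
Let a_i = P(absorbed in A | start in state i).
Boundary conditions: a_A = 1, a_D = 0.
For each transient state i, a_i = sum_j P(i->j) * a_j:
  a_B = 1/10*a_A + 1/5*a_B + 1/2*a_C + 1/5*a_D
  a_C = 1/10*a_A + 0*a_B + 4/5*a_C + 1/10*a_D

Substituting a_A = 1 and a_D = 0, rearrange to (I - Q) a = r where r[i] = P(i -> A):
  [4/5, -1/2] . (a_B, a_C) = 1/10
  [0, 1/5] . (a_B, a_C) = 1/10

Solving yields:
  a_B = 7/16
  a_C = 1/2

Starting state is C, so the absorption probability is a_C = 1/2.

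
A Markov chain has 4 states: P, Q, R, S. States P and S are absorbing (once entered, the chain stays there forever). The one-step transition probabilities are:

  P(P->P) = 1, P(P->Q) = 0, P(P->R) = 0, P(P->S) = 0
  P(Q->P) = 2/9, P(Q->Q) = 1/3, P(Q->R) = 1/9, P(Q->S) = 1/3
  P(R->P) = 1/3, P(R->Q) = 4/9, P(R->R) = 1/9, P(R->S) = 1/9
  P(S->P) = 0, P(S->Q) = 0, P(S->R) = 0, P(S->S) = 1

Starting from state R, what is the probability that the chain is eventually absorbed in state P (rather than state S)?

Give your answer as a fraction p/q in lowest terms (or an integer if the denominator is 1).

Answer: 13/22

Derivation:
Let a_i = P(absorbed in P | start in state i).
Boundary conditions: a_P = 1, a_S = 0.
For each transient state i, a_i = sum_j P(i->j) * a_j:
  a_Q = 2/9*a_P + 1/3*a_Q + 1/9*a_R + 1/3*a_S
  a_R = 1/3*a_P + 4/9*a_Q + 1/9*a_R + 1/9*a_S

Substituting a_P = 1 and a_S = 0, rearrange to (I - Q) a = r where r[i] = P(i -> P):
  [2/3, -1/9] . (a_Q, a_R) = 2/9
  [-4/9, 8/9] . (a_Q, a_R) = 1/3

Solving yields:
  a_Q = 19/44
  a_R = 13/22

Starting state is R, so the absorption probability is a_R = 13/22.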